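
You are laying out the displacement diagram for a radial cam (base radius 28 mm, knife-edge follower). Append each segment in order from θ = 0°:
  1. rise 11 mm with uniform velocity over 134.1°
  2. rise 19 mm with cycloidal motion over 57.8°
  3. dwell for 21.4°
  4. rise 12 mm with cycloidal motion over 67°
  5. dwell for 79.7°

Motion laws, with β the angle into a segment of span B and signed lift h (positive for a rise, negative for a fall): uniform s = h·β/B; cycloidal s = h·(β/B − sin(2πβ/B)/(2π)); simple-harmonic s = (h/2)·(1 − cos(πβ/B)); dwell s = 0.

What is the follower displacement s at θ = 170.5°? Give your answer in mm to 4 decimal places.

seg 1 [0°–134.1°] uniform, h=11: full span → s += 11 → s = 11.0000
seg 2 [134.1°–191.9°] cycloidal, h=19: θ=170.5° here. β=36.4, B=57.8. 19·(0.6298 − sin(2π·0.6298)/(2π)) = 14.1666 → s = 25.1666

25.1666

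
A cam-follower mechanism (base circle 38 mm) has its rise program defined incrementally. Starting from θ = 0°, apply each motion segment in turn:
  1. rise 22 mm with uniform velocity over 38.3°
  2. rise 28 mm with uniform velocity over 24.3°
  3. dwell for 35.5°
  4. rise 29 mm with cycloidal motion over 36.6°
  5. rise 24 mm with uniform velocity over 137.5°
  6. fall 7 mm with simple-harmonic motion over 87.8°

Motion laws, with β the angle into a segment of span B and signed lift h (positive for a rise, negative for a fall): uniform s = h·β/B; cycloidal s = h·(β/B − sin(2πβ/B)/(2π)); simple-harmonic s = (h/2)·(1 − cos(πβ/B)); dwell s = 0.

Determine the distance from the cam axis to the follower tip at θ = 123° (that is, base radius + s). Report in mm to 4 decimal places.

seg 1 [0°–38.3°] uniform, h=22: full span → s += 22 → s = 22.0000
seg 2 [38.3°–62.6°] uniform, h=28: full span → s += 28 → s = 50.0000
seg 3 [62.6°–98.1°] dwell: s stays 50.0000
seg 4 [98.1°–134.7°] cycloidal, h=29: θ=123° here. β=24.9, B=36.6. 29·(0.6803 − sin(2π·0.6803)/(2π)) = 23.9098 → s = 73.9098
radial distance = base radius + s = 38 + 73.9098 = 111.9098

111.9098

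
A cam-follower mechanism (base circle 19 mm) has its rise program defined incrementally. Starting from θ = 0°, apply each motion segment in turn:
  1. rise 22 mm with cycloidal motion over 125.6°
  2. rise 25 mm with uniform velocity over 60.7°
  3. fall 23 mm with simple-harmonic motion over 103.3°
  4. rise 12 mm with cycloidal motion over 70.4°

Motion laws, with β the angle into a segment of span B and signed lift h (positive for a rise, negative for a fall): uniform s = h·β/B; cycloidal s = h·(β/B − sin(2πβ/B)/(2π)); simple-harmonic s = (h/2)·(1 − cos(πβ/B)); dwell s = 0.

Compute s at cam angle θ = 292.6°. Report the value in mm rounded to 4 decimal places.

seg 1 [0°–125.6°] cycloidal, h=22: full span → s += 22 → s = 22.0000
seg 2 [125.6°–186.3°] uniform, h=25: full span → s += 25 → s = 47.0000
seg 3 [186.3°–289.6°] simple-harmonic, h=-23: full span → s += -23 → s = 24.0000
seg 4 [289.6°–360°] cycloidal, h=12: θ=292.6° here. β=3, B=70.4. 12·(0.0426 − sin(2π·0.0426)/(2π)) = 0.0061 → s = 24.0061

24.0061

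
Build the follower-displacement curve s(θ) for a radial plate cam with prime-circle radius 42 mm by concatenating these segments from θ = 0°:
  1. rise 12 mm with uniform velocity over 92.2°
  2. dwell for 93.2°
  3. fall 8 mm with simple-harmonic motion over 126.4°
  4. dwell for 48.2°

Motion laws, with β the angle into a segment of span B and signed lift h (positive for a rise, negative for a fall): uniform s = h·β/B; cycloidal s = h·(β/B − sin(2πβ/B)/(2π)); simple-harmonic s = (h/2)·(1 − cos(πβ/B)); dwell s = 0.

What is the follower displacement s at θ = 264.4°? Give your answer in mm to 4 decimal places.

seg 1 [0°–92.2°] uniform, h=12: full span → s += 12 → s = 12.0000
seg 2 [92.2°–185.4°] dwell: s stays 12.0000
seg 3 [185.4°–311.8°] simple-harmonic, h=-8: θ=264.4° here. β=79, B=126.4. -8/2·(1 − cos(π·0.6250)) = -5.5307 → s = 6.4693

6.4693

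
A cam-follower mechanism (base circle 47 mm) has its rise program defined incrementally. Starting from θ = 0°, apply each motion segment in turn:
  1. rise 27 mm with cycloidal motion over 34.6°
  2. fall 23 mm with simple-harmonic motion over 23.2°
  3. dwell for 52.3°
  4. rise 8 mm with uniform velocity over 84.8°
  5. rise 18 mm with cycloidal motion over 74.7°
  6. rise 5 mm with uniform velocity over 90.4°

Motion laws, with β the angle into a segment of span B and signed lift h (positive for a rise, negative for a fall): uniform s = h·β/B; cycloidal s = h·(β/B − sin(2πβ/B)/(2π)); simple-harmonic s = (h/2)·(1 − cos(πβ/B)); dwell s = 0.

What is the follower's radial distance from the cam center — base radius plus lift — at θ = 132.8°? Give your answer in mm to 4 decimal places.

seg 1 [0°–34.6°] cycloidal, h=27: full span → s += 27 → s = 27.0000
seg 2 [34.6°–57.8°] simple-harmonic, h=-23: full span → s += -23 → s = 4.0000
seg 3 [57.8°–110.1°] dwell: s stays 4.0000
seg 4 [110.1°–194.9°] uniform, h=8: θ=132.8° here. β=22.7, B=84.8. 8·22.7/84.8 = 2.1415 → s = 6.1415
radial distance = base radius + s = 47 + 6.1415 = 53.1415

53.1415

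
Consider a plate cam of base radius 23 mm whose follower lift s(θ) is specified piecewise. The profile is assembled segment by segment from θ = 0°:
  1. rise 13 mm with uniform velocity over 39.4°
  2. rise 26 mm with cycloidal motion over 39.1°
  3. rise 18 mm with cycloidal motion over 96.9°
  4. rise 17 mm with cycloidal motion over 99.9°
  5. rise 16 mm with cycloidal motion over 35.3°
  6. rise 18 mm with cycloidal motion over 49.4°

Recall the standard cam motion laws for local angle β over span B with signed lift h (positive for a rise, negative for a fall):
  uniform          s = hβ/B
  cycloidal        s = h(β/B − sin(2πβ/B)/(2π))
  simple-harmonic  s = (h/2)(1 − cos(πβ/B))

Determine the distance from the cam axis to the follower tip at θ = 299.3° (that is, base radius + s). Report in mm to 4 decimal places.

seg 1 [0°–39.4°] uniform, h=13: full span → s += 13 → s = 13.0000
seg 2 [39.4°–78.5°] cycloidal, h=26: full span → s += 26 → s = 39.0000
seg 3 [78.5°–175.4°] cycloidal, h=18: full span → s += 18 → s = 57.0000
seg 4 [175.4°–275.3°] cycloidal, h=17: full span → s += 17 → s = 74.0000
seg 5 [275.3°–310.6°] cycloidal, h=16: θ=299.3° here. β=24, B=35.3. 16·(0.6799 − sin(2π·0.6799)/(2π)) = 13.1815 → s = 87.1815
radial distance = base radius + s = 23 + 87.1815 = 110.1815

110.1815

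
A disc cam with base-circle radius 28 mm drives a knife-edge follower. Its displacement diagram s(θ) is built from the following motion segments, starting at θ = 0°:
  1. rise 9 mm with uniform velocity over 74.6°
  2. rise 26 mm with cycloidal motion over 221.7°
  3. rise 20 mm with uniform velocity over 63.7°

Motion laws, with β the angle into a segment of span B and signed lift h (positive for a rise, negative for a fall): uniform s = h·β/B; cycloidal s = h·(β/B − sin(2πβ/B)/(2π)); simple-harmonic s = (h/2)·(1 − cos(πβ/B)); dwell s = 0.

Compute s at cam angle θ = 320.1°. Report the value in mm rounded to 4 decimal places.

seg 1 [0°–74.6°] uniform, h=9: full span → s += 9 → s = 9.0000
seg 2 [74.6°–296.3°] cycloidal, h=26: full span → s += 26 → s = 35.0000
seg 3 [296.3°–360°] uniform, h=20: θ=320.1° here. β=23.8, B=63.7. 20·23.8/63.7 = 7.4725 → s = 42.4725

42.4725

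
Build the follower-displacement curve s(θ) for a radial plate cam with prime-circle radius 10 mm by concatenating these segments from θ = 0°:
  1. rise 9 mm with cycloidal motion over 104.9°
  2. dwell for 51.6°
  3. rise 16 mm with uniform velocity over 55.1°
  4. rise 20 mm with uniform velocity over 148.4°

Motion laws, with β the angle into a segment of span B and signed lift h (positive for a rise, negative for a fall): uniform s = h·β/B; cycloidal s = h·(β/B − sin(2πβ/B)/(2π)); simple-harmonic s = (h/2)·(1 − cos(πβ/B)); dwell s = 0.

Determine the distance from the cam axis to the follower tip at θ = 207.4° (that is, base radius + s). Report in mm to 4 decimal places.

seg 1 [0°–104.9°] cycloidal, h=9: full span → s += 9 → s = 9.0000
seg 2 [104.9°–156.5°] dwell: s stays 9.0000
seg 3 [156.5°–211.6°] uniform, h=16: θ=207.4° here. β=50.9, B=55.1. 16·50.9/55.1 = 14.7804 → s = 23.7804
radial distance = base radius + s = 10 + 23.7804 = 33.7804

33.7804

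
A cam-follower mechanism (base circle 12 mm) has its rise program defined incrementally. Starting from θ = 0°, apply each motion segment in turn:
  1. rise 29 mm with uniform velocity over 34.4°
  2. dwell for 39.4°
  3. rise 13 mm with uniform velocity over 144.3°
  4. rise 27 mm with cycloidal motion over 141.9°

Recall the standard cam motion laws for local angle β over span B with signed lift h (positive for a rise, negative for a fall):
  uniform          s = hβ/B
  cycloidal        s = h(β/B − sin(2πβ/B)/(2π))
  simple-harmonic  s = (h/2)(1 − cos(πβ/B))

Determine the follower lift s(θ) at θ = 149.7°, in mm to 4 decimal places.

seg 1 [0°–34.4°] uniform, h=29: full span → s += 29 → s = 29.0000
seg 2 [34.4°–73.8°] dwell: s stays 29.0000
seg 3 [73.8°–218.1°] uniform, h=13: θ=149.7° here. β=75.9, B=144.3. 13·75.9/144.3 = 6.8378 → s = 35.8378

35.8378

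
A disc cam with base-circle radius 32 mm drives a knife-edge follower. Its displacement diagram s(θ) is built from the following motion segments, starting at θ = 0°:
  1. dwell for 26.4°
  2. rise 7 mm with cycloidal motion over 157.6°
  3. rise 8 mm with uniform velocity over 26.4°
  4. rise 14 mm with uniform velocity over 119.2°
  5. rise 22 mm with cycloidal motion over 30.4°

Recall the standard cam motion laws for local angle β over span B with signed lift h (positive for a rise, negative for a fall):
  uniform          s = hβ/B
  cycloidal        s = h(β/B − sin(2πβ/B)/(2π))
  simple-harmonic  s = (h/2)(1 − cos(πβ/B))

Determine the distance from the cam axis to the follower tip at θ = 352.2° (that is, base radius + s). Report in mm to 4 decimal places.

seg 1 [0°–26.4°] dwell: s stays 0.0000
seg 2 [26.4°–184°] cycloidal, h=7: full span → s += 7 → s = 7.0000
seg 3 [184°–210.4°] uniform, h=8: full span → s += 8 → s = 15.0000
seg 4 [210.4°–329.6°] uniform, h=14: full span → s += 14 → s = 29.0000
seg 5 [329.6°–360°] cycloidal, h=22: θ=352.2° here. β=22.6, B=30.4. 22·(0.7434 − sin(2π·0.7434)/(2π)) = 19.8537 → s = 48.8537
radial distance = base radius + s = 32 + 48.8537 = 80.8537

80.8537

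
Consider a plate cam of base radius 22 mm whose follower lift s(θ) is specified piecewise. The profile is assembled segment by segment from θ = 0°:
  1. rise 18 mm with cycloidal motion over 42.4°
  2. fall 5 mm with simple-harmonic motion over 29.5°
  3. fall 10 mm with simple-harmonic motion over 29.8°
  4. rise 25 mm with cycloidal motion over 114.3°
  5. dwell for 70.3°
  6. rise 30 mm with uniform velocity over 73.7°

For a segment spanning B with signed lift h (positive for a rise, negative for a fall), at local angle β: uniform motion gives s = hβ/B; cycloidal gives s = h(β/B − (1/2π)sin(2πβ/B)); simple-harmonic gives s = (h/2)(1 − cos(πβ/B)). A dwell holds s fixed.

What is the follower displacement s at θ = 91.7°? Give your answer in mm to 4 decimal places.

seg 1 [0°–42.4°] cycloidal, h=18: full span → s += 18 → s = 18.0000
seg 2 [42.4°–71.9°] simple-harmonic, h=-5: full span → s += -5 → s = 13.0000
seg 3 [71.9°–101.7°] simple-harmonic, h=-10: θ=91.7° here. β=19.8, B=29.8. -10/2·(1 − cos(π·0.6644)) = -7.4695 → s = 5.5305

5.5305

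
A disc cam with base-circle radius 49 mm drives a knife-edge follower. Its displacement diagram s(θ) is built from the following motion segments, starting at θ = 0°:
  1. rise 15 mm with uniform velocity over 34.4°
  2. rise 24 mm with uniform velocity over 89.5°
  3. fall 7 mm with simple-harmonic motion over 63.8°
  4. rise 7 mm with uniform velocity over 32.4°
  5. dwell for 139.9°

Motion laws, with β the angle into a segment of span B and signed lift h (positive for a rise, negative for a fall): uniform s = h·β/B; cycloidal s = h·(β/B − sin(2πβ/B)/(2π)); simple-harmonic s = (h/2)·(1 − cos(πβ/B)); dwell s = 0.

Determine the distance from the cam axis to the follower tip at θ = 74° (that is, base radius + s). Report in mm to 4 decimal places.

seg 1 [0°–34.4°] uniform, h=15: full span → s += 15 → s = 15.0000
seg 2 [34.4°–123.9°] uniform, h=24: θ=74° here. β=39.6, B=89.5. 24·39.6/89.5 = 10.6190 → s = 25.6190
radial distance = base radius + s = 49 + 25.6190 = 74.6190

74.6190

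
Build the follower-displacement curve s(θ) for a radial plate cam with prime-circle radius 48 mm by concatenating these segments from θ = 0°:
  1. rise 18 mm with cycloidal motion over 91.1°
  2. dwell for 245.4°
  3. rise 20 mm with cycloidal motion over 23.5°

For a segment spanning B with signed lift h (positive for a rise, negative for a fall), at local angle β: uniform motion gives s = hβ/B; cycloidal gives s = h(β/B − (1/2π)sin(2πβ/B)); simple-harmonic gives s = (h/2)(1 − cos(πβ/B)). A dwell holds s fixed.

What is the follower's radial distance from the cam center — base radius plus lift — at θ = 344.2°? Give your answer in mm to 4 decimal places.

seg 1 [0°–91.1°] cycloidal, h=18: full span → s += 18 → s = 18.0000
seg 2 [91.1°–336.5°] dwell: s stays 18.0000
seg 3 [336.5°–360°] cycloidal, h=20: θ=344.2° here. β=7.7, B=23.5. 20·(0.3277 − sin(2π·0.3277)/(2π)) = 3.7416 → s = 21.7416
radial distance = base radius + s = 48 + 21.7416 = 69.7416

69.7416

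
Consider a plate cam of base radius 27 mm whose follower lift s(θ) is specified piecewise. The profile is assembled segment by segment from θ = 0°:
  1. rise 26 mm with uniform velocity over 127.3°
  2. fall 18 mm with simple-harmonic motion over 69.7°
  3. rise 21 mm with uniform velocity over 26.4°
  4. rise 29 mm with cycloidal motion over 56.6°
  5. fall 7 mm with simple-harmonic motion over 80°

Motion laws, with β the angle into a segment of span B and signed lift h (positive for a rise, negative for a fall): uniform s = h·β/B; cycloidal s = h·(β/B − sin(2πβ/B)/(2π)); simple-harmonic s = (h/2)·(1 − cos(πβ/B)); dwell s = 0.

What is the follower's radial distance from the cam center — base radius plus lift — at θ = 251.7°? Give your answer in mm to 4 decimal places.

seg 1 [0°–127.3°] uniform, h=26: full span → s += 26 → s = 26.0000
seg 2 [127.3°–197°] simple-harmonic, h=-18: full span → s += -18 → s = 8.0000
seg 3 [197°–223.4°] uniform, h=21: full span → s += 21 → s = 29.0000
seg 4 [223.4°–280°] cycloidal, h=29: θ=251.7° here. β=28.3, B=56.6. 29·(0.5000 − sin(2π·0.5000)/(2π)) = 14.5000 → s = 43.5000
radial distance = base radius + s = 27 + 43.5000 = 70.5000

70.5000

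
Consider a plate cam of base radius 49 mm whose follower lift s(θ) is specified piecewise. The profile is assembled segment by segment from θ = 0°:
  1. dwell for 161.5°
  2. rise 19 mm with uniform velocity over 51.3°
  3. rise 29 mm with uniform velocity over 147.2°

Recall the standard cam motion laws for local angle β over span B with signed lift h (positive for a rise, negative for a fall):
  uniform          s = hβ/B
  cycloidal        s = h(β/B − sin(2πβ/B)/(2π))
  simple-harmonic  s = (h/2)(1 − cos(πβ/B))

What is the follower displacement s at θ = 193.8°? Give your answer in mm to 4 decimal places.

seg 1 [0°–161.5°] dwell: s stays 0.0000
seg 2 [161.5°–212.8°] uniform, h=19: θ=193.8° here. β=32.3, B=51.3. 19·32.3/51.3 = 11.9630 → s = 11.9630

11.9630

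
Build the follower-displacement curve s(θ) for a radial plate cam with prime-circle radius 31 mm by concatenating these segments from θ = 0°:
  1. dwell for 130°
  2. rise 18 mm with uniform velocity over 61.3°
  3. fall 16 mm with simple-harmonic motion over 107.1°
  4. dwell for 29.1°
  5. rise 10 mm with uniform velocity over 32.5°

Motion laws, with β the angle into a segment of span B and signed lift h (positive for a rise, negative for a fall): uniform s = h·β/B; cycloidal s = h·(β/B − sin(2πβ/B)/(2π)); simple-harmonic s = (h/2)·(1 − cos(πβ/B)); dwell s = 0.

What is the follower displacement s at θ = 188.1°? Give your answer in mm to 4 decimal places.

seg 1 [0°–130°] dwell: s stays 0.0000
seg 2 [130°–191.3°] uniform, h=18: θ=188.1° here. β=58.1, B=61.3. 18·58.1/61.3 = 17.0604 → s = 17.0604

17.0604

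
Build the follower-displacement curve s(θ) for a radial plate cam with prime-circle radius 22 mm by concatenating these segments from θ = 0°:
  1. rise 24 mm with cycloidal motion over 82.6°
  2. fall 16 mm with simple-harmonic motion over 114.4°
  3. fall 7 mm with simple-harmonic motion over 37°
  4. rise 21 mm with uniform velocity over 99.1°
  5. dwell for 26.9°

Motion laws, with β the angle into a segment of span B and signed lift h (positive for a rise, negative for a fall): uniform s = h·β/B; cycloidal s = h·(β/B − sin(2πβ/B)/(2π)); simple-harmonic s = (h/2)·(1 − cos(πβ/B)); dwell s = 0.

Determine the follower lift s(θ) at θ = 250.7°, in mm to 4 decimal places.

seg 1 [0°–82.6°] cycloidal, h=24: full span → s += 24 → s = 24.0000
seg 2 [82.6°–197°] simple-harmonic, h=-16: full span → s += -16 → s = 8.0000
seg 3 [197°–234°] simple-harmonic, h=-7: full span → s += -7 → s = 1.0000
seg 4 [234°–333.1°] uniform, h=21: θ=250.7° here. β=16.7, B=99.1. 21·16.7/99.1 = 3.5388 → s = 4.5388

4.5388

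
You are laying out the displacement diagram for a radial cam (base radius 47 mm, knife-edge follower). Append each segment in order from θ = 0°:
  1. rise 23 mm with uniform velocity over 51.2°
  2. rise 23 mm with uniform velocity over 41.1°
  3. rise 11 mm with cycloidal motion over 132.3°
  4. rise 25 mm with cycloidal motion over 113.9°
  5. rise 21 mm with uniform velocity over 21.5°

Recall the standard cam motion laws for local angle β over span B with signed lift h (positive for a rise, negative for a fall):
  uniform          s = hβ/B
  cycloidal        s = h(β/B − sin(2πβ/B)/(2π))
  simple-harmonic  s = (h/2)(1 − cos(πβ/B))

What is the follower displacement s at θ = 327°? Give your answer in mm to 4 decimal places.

seg 1 [0°–51.2°] uniform, h=23: full span → s += 23 → s = 23.0000
seg 2 [51.2°–92.3°] uniform, h=23: full span → s += 23 → s = 46.0000
seg 3 [92.3°–224.6°] cycloidal, h=11: full span → s += 11 → s = 57.0000
seg 4 [224.6°–338.5°] cycloidal, h=25: θ=327° here. β=102.4, B=113.9. 25·(0.8990 − sin(2π·0.8990)/(2π)) = 24.8341 → s = 81.8341

81.8341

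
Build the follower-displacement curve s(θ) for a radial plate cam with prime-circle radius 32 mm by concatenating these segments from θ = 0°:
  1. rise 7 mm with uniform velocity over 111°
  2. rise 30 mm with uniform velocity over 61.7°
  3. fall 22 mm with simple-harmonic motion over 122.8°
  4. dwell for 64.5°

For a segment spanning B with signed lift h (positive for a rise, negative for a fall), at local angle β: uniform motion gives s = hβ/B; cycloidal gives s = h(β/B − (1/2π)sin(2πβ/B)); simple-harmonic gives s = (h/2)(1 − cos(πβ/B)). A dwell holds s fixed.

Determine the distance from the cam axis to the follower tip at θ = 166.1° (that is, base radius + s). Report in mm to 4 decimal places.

seg 1 [0°–111°] uniform, h=7: full span → s += 7 → s = 7.0000
seg 2 [111°–172.7°] uniform, h=30: θ=166.1° here. β=55.1, B=61.7. 30·55.1/61.7 = 26.7909 → s = 33.7909
radial distance = base radius + s = 32 + 33.7909 = 65.7909

65.7909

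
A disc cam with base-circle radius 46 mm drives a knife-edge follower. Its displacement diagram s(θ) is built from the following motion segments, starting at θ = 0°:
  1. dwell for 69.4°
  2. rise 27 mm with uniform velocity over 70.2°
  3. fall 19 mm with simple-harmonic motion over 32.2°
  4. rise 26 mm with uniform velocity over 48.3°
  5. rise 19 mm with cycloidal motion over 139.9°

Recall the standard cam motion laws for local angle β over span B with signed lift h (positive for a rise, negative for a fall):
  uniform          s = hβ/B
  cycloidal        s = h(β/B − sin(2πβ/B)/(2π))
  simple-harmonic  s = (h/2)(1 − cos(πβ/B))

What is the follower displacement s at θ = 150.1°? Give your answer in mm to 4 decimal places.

seg 1 [0°–69.4°] dwell: s stays 0.0000
seg 2 [69.4°–139.6°] uniform, h=27: full span → s += 27 → s = 27.0000
seg 3 [139.6°–171.8°] simple-harmonic, h=-19: θ=150.1° here. β=10.5, B=32.2. -19/2·(1 − cos(π·0.3261)) = -4.5640 → s = 22.4360

22.4360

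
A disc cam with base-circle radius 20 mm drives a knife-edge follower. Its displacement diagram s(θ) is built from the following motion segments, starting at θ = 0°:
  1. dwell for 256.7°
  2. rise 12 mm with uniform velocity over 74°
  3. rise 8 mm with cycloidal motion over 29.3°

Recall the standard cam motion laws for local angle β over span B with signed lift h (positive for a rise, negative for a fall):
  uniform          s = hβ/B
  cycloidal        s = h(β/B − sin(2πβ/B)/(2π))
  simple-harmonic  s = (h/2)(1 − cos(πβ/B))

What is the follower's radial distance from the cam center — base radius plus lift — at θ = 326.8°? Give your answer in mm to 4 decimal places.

seg 1 [0°–256.7°] dwell: s stays 0.0000
seg 2 [256.7°–330.7°] uniform, h=12: θ=326.8° here. β=70.1, B=74. 12·70.1/74 = 11.3676 → s = 11.3676
radial distance = base radius + s = 20 + 11.3676 = 31.3676

31.3676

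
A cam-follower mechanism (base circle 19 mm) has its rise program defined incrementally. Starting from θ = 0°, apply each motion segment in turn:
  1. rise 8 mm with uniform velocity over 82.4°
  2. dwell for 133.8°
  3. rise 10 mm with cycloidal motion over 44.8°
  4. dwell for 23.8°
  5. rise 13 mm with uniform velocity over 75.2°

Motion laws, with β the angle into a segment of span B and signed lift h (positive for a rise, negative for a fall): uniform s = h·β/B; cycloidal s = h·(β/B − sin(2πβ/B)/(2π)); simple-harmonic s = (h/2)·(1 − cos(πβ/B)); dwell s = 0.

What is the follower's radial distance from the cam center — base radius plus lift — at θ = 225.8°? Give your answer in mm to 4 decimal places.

seg 1 [0°–82.4°] uniform, h=8: full span → s += 8 → s = 8.0000
seg 2 [82.4°–216.2°] dwell: s stays 8.0000
seg 3 [216.2°–261°] cycloidal, h=10: θ=225.8° here. β=9.6, B=44.8. 10·(0.2143 − sin(2π·0.2143)/(2π)) = 0.5912 → s = 8.5912
radial distance = base radius + s = 19 + 8.5912 = 27.5912

27.5912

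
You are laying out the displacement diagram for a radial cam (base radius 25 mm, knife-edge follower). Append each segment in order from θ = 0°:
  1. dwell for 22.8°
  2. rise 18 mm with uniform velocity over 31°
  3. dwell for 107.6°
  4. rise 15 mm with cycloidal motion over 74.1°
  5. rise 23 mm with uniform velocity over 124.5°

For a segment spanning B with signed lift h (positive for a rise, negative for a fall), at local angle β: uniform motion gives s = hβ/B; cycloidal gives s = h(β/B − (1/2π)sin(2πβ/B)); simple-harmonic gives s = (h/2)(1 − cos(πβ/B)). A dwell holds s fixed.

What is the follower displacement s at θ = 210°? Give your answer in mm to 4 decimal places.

seg 1 [0°–22.8°] dwell: s stays 0.0000
seg 2 [22.8°–53.8°] uniform, h=18: full span → s += 18 → s = 18.0000
seg 3 [53.8°–161.4°] dwell: s stays 18.0000
seg 4 [161.4°–235.5°] cycloidal, h=15: θ=210° here. β=48.6, B=74.1. 15·(0.6559 − sin(2π·0.6559)/(2π)) = 11.8199 → s = 29.8199

29.8199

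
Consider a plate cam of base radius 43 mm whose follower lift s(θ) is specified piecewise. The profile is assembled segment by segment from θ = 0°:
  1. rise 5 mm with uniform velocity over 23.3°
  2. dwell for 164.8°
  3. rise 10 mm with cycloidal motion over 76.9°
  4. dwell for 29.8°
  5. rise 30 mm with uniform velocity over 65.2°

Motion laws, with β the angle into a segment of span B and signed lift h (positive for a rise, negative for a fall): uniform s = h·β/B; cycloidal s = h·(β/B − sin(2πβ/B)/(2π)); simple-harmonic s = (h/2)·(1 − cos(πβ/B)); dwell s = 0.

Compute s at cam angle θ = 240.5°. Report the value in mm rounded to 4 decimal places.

seg 1 [0°–23.3°] uniform, h=5: full span → s += 5 → s = 5.0000
seg 2 [23.3°–188.1°] dwell: s stays 5.0000
seg 3 [188.1°–265°] cycloidal, h=10: θ=240.5° here. β=52.4, B=76.9. 10·(0.6814 − sin(2π·0.6814)/(2π)) = 8.2600 → s = 13.2600

13.2600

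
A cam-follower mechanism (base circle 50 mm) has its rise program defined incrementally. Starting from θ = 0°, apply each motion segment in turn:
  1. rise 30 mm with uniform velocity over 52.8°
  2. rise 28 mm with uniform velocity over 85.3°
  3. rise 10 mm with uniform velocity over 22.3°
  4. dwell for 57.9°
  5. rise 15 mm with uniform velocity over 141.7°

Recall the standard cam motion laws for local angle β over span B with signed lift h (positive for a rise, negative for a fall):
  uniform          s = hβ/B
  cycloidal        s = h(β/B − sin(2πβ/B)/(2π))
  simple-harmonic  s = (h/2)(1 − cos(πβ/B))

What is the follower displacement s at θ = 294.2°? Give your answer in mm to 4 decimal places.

seg 1 [0°–52.8°] uniform, h=30: full span → s += 30 → s = 30.0000
seg 2 [52.8°–138.1°] uniform, h=28: full span → s += 28 → s = 58.0000
seg 3 [138.1°–160.4°] uniform, h=10: full span → s += 10 → s = 68.0000
seg 4 [160.4°–218.3°] dwell: s stays 68.0000
seg 5 [218.3°–360°] uniform, h=15: θ=294.2° here. β=75.9, B=141.7. 15·75.9/141.7 = 8.0346 → s = 76.0346

76.0346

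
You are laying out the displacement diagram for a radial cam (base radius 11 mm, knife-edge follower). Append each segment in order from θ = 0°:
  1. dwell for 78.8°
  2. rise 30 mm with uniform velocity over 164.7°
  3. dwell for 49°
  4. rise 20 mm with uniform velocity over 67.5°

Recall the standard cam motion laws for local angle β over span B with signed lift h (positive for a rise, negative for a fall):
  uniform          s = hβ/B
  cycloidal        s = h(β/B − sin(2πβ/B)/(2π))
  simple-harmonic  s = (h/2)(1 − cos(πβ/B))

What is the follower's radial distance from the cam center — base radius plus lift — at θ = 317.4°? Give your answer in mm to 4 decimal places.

seg 1 [0°–78.8°] dwell: s stays 0.0000
seg 2 [78.8°–243.5°] uniform, h=30: full span → s += 30 → s = 30.0000
seg 3 [243.5°–292.5°] dwell: s stays 30.0000
seg 4 [292.5°–360°] uniform, h=20: θ=317.4° here. β=24.9, B=67.5. 20·24.9/67.5 = 7.3778 → s = 37.3778
radial distance = base radius + s = 11 + 37.3778 = 48.3778

48.3778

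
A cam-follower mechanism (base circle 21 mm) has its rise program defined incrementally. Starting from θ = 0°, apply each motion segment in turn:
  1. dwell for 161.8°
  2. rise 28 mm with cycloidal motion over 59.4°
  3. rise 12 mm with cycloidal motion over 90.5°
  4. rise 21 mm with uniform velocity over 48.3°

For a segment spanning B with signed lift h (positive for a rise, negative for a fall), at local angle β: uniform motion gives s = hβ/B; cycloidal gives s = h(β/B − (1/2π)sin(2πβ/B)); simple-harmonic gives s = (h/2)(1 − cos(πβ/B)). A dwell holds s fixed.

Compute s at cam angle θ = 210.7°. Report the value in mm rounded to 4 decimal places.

seg 1 [0°–161.8°] dwell: s stays 0.0000
seg 2 [161.8°–221.2°] cycloidal, h=28: θ=210.7° here. β=48.9, B=59.4. 28·(0.8232 − sin(2π·0.8232)/(2π)) = 27.0434 → s = 27.0434

27.0434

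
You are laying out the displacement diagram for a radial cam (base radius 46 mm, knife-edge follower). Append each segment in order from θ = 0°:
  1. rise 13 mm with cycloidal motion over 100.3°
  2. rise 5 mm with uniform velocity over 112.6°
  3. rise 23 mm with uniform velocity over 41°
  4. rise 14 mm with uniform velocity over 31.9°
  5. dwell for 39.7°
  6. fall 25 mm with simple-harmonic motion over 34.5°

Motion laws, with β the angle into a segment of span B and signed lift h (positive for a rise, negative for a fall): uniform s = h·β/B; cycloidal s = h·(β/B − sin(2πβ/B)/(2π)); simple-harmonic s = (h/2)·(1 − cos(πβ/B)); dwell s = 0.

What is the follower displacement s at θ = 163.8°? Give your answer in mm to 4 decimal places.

seg 1 [0°–100.3°] cycloidal, h=13: full span → s += 13 → s = 13.0000
seg 2 [100.3°–212.9°] uniform, h=5: θ=163.8° here. β=63.5, B=112.6. 5·63.5/112.6 = 2.8197 → s = 15.8197

15.8197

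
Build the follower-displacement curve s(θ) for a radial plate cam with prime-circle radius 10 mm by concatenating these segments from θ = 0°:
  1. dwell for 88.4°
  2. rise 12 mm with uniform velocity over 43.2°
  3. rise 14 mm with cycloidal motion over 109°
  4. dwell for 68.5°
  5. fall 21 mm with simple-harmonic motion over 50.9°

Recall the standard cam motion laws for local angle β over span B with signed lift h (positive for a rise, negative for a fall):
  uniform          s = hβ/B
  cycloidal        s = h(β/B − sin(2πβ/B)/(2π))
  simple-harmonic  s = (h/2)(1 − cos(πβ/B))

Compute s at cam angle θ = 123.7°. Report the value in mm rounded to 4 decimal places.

seg 1 [0°–88.4°] dwell: s stays 0.0000
seg 2 [88.4°–131.6°] uniform, h=12: θ=123.7° here. β=35.3, B=43.2. 12·35.3/43.2 = 9.8056 → s = 9.8056

9.8056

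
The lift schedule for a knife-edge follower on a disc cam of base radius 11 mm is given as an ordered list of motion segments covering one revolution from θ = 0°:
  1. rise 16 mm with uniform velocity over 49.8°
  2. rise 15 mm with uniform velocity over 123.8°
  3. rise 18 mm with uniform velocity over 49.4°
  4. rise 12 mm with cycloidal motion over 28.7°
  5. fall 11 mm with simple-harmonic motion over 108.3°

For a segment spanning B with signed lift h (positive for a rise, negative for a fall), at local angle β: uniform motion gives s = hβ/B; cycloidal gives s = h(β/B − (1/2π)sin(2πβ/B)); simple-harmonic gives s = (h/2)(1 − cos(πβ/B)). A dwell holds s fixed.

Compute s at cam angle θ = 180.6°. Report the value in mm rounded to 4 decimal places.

seg 1 [0°–49.8°] uniform, h=16: full span → s += 16 → s = 16.0000
seg 2 [49.8°–173.6°] uniform, h=15: full span → s += 15 → s = 31.0000
seg 3 [173.6°–223°] uniform, h=18: θ=180.6° here. β=7, B=49.4. 18·7/49.4 = 2.5506 → s = 33.5506

33.5506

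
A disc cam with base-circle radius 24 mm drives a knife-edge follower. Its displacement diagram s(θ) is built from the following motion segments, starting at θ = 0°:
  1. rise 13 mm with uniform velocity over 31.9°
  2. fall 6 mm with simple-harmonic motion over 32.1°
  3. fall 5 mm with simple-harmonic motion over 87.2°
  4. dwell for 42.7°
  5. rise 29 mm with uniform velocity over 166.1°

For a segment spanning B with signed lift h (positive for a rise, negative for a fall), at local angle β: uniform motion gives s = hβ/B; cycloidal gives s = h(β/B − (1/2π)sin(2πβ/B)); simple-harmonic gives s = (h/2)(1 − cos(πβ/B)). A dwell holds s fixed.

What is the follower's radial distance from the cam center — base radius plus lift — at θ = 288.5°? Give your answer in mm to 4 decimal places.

seg 1 [0°–31.9°] uniform, h=13: full span → s += 13 → s = 13.0000
seg 2 [31.9°–64°] simple-harmonic, h=-6: full span → s += -6 → s = 7.0000
seg 3 [64°–151.2°] simple-harmonic, h=-5: full span → s += -5 → s = 2.0000
seg 4 [151.2°–193.9°] dwell: s stays 2.0000
seg 5 [193.9°–360°] uniform, h=29: θ=288.5° here. β=94.6, B=166.1. 29·94.6/166.1 = 16.5166 → s = 18.5166
radial distance = base radius + s = 24 + 18.5166 = 42.5166

42.5166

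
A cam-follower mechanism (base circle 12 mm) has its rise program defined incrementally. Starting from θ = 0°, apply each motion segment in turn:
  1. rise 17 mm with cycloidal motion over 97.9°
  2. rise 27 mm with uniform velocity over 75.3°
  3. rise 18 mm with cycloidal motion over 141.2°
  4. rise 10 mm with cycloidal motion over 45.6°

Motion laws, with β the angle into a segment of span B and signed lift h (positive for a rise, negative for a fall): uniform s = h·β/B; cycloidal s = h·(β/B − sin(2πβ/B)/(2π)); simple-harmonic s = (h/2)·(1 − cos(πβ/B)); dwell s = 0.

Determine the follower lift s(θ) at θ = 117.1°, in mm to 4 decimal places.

seg 1 [0°–97.9°] cycloidal, h=17: full span → s += 17 → s = 17.0000
seg 2 [97.9°–173.2°] uniform, h=27: θ=117.1° here. β=19.2, B=75.3. 27·19.2/75.3 = 6.8845 → s = 23.8845

23.8845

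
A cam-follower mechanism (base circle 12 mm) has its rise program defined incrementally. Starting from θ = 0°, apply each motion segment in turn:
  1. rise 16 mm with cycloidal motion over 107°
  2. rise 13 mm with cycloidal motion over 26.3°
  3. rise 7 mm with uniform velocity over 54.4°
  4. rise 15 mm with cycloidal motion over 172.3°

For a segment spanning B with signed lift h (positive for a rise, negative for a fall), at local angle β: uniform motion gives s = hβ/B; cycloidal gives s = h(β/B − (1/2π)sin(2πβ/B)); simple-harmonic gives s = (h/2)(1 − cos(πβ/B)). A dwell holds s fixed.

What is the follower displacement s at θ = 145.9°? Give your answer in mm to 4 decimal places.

seg 1 [0°–107°] cycloidal, h=16: full span → s += 16 → s = 16.0000
seg 2 [107°–133.3°] cycloidal, h=13: full span → s += 13 → s = 29.0000
seg 3 [133.3°–187.7°] uniform, h=7: θ=145.9° here. β=12.6, B=54.4. 7·12.6/54.4 = 1.6213 → s = 30.6213

30.6213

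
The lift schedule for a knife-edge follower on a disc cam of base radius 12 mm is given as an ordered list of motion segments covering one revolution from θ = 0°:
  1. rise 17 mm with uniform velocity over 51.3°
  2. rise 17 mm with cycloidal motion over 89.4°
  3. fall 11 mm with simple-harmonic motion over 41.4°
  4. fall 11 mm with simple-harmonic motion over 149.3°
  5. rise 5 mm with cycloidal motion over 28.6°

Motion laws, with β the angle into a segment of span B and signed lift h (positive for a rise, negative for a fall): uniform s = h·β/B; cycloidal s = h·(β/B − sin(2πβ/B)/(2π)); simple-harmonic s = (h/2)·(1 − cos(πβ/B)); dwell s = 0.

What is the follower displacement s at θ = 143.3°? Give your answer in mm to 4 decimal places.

seg 1 [0°–51.3°] uniform, h=17: full span → s += 17 → s = 17.0000
seg 2 [51.3°–140.7°] cycloidal, h=17: full span → s += 17 → s = 34.0000
seg 3 [140.7°–182.1°] simple-harmonic, h=-11: θ=143.3° here. β=2.6, B=41.4. -11/2·(1 − cos(π·0.0628)) = -0.1067 → s = 33.8933

33.8933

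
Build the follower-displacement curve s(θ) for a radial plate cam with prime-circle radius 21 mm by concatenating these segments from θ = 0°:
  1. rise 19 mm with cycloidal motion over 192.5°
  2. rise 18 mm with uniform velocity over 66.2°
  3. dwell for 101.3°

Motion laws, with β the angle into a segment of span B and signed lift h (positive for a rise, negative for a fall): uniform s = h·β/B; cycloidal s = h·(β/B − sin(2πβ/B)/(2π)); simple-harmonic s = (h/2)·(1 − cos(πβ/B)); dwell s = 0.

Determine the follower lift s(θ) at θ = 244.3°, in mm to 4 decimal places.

seg 1 [0°–192.5°] cycloidal, h=19: full span → s += 19 → s = 19.0000
seg 2 [192.5°–258.7°] uniform, h=18: θ=244.3° here. β=51.8, B=66.2. 18·51.8/66.2 = 14.0846 → s = 33.0846

33.0846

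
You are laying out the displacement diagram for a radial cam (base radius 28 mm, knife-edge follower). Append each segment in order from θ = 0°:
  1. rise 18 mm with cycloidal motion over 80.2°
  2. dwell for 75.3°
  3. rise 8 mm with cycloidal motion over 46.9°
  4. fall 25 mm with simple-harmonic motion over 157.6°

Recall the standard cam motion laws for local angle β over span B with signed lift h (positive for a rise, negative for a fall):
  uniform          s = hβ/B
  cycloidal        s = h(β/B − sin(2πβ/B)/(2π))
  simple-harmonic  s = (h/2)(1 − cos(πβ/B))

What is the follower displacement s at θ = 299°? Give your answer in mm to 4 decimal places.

seg 1 [0°–80.2°] cycloidal, h=18: full span → s += 18 → s = 18.0000
seg 2 [80.2°–155.5°] dwell: s stays 18.0000
seg 3 [155.5°–202.4°] cycloidal, h=8: full span → s += 8 → s = 26.0000
seg 4 [202.4°–360°] simple-harmonic, h=-25: θ=299° here. β=96.6, B=157.6. -25/2·(1 − cos(π·0.6129)) = -16.8428 → s = 9.1572

9.1572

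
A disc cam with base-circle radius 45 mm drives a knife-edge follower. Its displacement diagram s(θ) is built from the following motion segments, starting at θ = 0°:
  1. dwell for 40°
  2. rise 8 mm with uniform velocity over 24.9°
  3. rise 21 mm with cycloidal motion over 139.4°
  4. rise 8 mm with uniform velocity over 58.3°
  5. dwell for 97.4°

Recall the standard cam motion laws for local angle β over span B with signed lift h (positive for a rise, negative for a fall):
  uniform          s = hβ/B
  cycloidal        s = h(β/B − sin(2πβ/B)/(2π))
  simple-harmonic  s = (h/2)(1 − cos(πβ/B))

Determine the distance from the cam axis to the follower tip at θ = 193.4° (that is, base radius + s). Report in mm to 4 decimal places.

seg 1 [0°–40°] dwell: s stays 0.0000
seg 2 [40°–64.9°] uniform, h=8: full span → s += 8 → s = 8.0000
seg 3 [64.9°–204.3°] cycloidal, h=21: θ=193.4° here. β=128.5, B=139.4. 21·(0.9218 − sin(2π·0.9218)/(2π)) = 20.9347 → s = 28.9347
radial distance = base radius + s = 45 + 28.9347 = 73.9347

73.9347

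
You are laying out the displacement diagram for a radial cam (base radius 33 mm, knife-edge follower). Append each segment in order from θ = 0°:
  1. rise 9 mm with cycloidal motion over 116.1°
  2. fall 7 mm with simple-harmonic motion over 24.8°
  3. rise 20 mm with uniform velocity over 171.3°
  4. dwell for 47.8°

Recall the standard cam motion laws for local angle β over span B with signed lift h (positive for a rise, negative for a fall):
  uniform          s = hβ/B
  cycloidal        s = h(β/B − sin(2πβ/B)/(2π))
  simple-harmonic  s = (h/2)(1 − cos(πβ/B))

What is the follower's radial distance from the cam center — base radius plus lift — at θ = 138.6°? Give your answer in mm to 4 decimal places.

seg 1 [0°–116.1°] cycloidal, h=9: full span → s += 9 → s = 9.0000
seg 2 [116.1°–140.9°] simple-harmonic, h=-7: θ=138.6° here. β=22.5, B=24.8. -7/2·(1 − cos(π·0.9073)) = -6.8525 → s = 2.1475
radial distance = base radius + s = 33 + 2.1475 = 35.1475

35.1475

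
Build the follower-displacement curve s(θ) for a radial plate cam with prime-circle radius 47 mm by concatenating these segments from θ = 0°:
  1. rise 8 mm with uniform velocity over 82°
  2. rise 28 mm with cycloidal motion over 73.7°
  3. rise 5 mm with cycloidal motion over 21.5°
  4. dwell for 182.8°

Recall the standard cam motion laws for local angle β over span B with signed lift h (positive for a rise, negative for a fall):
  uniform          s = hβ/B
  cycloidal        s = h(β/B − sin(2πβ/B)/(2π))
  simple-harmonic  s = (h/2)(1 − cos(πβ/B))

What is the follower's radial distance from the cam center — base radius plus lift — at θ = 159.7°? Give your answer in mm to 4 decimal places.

seg 1 [0°–82°] uniform, h=8: full span → s += 8 → s = 8.0000
seg 2 [82°–155.7°] cycloidal, h=28: full span → s += 28 → s = 36.0000
seg 3 [155.7°–177.2°] cycloidal, h=5: θ=159.7° here. β=4, B=21.5. 5·(0.1860 − sin(2π·0.1860)/(2π)) = 0.1978 → s = 36.1978
radial distance = base radius + s = 47 + 36.1978 = 83.1978

83.1978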